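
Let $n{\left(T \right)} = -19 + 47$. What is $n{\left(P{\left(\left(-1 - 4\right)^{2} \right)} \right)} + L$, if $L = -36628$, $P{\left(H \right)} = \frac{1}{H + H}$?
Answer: $-36600$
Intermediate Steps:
$P{\left(H \right)} = \frac{1}{2 H}$
$n{\left(T \right)} = 28$
$n{\left(P{\left(\left(-1 - 4\right)^{2} \right)} \right)} + L = 28 - 36628 = -36600$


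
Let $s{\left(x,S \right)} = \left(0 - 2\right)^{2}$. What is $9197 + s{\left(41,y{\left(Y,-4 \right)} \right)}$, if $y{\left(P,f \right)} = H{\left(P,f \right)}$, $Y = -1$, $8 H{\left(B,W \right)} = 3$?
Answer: $9201$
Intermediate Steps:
$H{\left(B,W \right)} = \frac{3}{8}$ ($H{\left(B,W \right)} = \frac{1}{8} \cdot 3 = \frac{3}{8}$)
$y{\left(P,f \right)} = \frac{3}{8}$
$s{\left(x,S \right)} = 4$ ($s{\left(x,S \right)} = \left(-2\right)^{2} = 4$)
$9197 + s{\left(41,y{\left(Y,-4 \right)} \right)} = 9197 + 4 = 9201$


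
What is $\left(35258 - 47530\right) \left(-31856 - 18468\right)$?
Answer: $617576128$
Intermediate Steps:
$\left(35258 - 47530\right) \left(-31856 - 18468\right) = - 12272 \left(-31856 - 18468\right) = \left(-12272\right) \left(-50324\right) = 617576128$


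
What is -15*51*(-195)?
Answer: 149175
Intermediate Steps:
-15*51*(-195) = -765*(-195) = 149175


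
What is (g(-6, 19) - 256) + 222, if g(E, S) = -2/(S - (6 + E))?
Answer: -648/19 ≈ -34.105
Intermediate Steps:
g(E, S) = -2/(-6 + S - E) (g(E, S) = -2/(S + (-6 - E)) = -2/(-6 + S - E))
(g(-6, 19) - 256) + 222 = (2/(6 - 6 - 1*19) - 256) + 222 = (2/(6 - 6 - 19) - 256) + 222 = (2/(-19) - 256) + 222 = (2*(-1/19) - 256) + 222 = (-2/19 - 256) + 222 = -4866/19 + 222 = -648/19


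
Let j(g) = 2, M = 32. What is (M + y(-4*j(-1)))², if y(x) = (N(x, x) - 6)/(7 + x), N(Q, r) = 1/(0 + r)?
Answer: 93025/64 ≈ 1453.5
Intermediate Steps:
N(Q, r) = 1/r
y(x) = (-6 + 1/x)/(7 + x) (y(x) = (1/x - 6)/(7 + x) = (-6 + 1/x)/(7 + x))
(M + y(-4*j(-1)))² = (32 + (1 - (-24)*2)/(((-4*2))*(7 - 4*2)))² = (32 + (1 - 6*(-8))/((-8)*(7 - 8)))² = (32 - ⅛*(1 + 48)/(-1))² = (32 - ⅛*(-1)*49)² = (32 + 49/8)² = (305/8)² = 93025/64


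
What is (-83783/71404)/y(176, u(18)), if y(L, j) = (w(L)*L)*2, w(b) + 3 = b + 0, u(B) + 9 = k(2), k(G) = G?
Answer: -83783/4348217984 ≈ -1.9268e-5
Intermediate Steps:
u(B) = -7 (u(B) = -9 + 2 = -7)
w(b) = -3 + b (w(b) = -3 + (b + 0) = -3 + b)
y(L, j) = 2*L*(-3 + L) (y(L, j) = ((-3 + L)*L)*2 = (L*(-3 + L))*2 = 2*L*(-3 + L))
(-83783/71404)/y(176, u(18)) = (-83783/71404)/((2*176*(-3 + 176))) = (-83783*1/71404)/((2*176*173)) = -83783/71404/60896 = -83783/71404*1/60896 = -83783/4348217984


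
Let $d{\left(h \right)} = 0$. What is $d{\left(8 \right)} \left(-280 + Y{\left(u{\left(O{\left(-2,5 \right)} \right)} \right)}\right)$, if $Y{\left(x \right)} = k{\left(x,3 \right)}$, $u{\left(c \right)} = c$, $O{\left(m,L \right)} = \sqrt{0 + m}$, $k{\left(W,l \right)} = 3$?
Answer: $0$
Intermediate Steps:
$O{\left(m,L \right)} = \sqrt{m}$
$Y{\left(x \right)} = 3$
$d{\left(8 \right)} \left(-280 + Y{\left(u{\left(O{\left(-2,5 \right)} \right)} \right)}\right) = 0 \left(-280 + 3\right) = 0 \left(-277\right) = 0$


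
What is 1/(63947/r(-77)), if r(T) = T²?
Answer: 5929/63947 ≈ 0.092717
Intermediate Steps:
1/(63947/r(-77)) = 1/(63947/((-77)²)) = 1/(63947/5929) = 5929/63947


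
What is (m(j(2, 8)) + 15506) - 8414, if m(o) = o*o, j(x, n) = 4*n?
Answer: 8116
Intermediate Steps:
m(o) = o²
(m(j(2, 8)) + 15506) - 8414 = ((4*8)² + 15506) - 8414 = (32² + 15506) - 8414 = (1024 + 15506) - 8414 = 16530 - 8414 = 8116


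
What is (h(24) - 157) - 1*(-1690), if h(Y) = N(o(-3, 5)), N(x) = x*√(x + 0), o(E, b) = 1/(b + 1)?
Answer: 1533 + √6/36 ≈ 1533.1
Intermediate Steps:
o(E, b) = 1/(1 + b)
N(x) = x^(3/2) (N(x) = x*√x = x^(3/2))
h(Y) = √6/36 (h(Y) = (1/(1 + 5))^(3/2) = (1/6)^(3/2) = (⅙)^(3/2) = √6/36)
(h(24) - 157) - 1*(-1690) = (√6/36 - 157) - 1*(-1690) = (-157 + √6/36) + 1690 = 1533 + √6/36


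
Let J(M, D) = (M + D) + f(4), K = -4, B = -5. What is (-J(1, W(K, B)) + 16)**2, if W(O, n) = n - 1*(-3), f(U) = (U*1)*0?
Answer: 289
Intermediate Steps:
f(U) = 0 (f(U) = U*0 = 0)
W(O, n) = 3 + n (W(O, n) = n + 3 = 3 + n)
J(M, D) = D + M (J(M, D) = (M + D) + 0 = (D + M) + 0 = D + M)
(-J(1, W(K, B)) + 16)**2 = (-((3 - 5) + 1) + 16)**2 = (-(-2 + 1) + 16)**2 = (-1*(-1) + 16)**2 = (1 + 16)**2 = 17**2 = 289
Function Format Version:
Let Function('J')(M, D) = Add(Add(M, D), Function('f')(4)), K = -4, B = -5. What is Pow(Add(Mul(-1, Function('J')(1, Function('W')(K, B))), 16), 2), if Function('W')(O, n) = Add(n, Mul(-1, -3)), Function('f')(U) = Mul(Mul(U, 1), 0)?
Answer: 289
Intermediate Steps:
Function('f')(U) = 0 (Function('f')(U) = Mul(U, 0) = 0)
Function('W')(O, n) = Add(3, n) (Function('W')(O, n) = Add(n, 3) = Add(3, n))
Function('J')(M, D) = Add(D, M) (Function('J')(M, D) = Add(Add(M, D), 0) = Add(Add(D, M), 0) = Add(D, M))
Pow(Add(Mul(-1, Function('J')(1, Function('W')(K, B))), 16), 2) = Pow(Add(Mul(-1, Add(Add(3, -5), 1)), 16), 2) = Pow(Add(Mul(-1, Add(-2, 1)), 16), 2) = Pow(Add(Mul(-1, -1), 16), 2) = Pow(Add(1, 16), 2) = Pow(17, 2) = 289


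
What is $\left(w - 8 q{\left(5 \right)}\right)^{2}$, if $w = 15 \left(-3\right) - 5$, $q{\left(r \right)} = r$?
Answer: $8100$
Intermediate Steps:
$w = -50$ ($w = -45 - 5 = -50$)
$\left(w - 8 q{\left(5 \right)}\right)^{2} = \left(-50 - 40\right)^{2} = \left(-90\right)^{2} = 8100$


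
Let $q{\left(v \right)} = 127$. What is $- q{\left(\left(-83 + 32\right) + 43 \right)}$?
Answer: $-127$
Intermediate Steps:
$- q{\left(\left(-83 + 32\right) + 43 \right)} = \left(-1\right) 127 = -127$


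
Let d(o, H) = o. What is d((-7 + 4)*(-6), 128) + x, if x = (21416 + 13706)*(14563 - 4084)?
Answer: 368043456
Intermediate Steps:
x = 368043438 (x = 35122*10479 = 368043438)
d((-7 + 4)*(-6), 128) + x = (-7 + 4)*(-6) + 368043438 = -3*(-6) + 368043438 = 18 + 368043438 = 368043456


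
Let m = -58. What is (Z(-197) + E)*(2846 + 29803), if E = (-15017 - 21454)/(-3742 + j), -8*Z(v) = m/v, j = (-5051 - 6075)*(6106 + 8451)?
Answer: -3175280976324/2658924169 ≈ -1194.2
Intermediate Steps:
j = -161961182 (j = -11126*14557 = -161961182)
Z(v) = 29/(4*v) (Z(v) = -(-29)/(4*v) = 29/(4*v))
E = 12157/53988308 (E = (-15017 - 21454)/(-3742 - 161961182) = -36471/(-161964924) = -36471*(-1/161964924) = 12157/53988308 ≈ 0.00022518)
(Z(-197) + E)*(2846 + 29803) = ((29/4)/(-197) + 12157/53988308)*(2846 + 29803) = ((29/4)*(-1/197) + 12157/53988308)*32649 = (-29/788 + 12157/53988308)*32649 = -97255076/2658924169*32649 = -3175280976324/2658924169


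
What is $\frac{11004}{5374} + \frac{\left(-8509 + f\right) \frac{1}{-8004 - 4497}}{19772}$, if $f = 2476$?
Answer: $\frac{453314765405}{221381725788} \approx 2.0477$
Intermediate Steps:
$\frac{11004}{5374} + \frac{\left(-8509 + f\right) \frac{1}{-8004 - 4497}}{19772} = \frac{11004}{5374} + \frac{\left(-8509 + 2476\right) \frac{1}{-8004 - 4497}}{19772} = 11004 \cdot \frac{1}{5374} + - \frac{6033}{-12501} \cdot \frac{1}{19772} = \frac{5502}{2687} + \left(-6033\right) \left(- \frac{1}{12501}\right) \frac{1}{19772} = \frac{5502}{2687} + \frac{2011}{4167} \cdot \frac{1}{19772} = \frac{5502}{2687} + \frac{2011}{82389924} = \frac{453314765405}{221381725788}$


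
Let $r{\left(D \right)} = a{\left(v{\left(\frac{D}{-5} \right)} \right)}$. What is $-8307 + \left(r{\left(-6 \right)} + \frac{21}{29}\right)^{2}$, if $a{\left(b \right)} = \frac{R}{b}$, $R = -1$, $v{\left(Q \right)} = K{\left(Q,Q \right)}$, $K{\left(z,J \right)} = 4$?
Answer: $- \frac{111775967}{13456} \approx -8306.8$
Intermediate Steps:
$v{\left(Q \right)} = 4$
$a{\left(b \right)} = - \frac{1}{b}$
$r{\left(D \right)} = - \frac{1}{4}$
$-8307 + \left(r{\left(-6 \right)} + \frac{21}{29}\right)^{2} = -8307 + \left(- \frac{1}{4} + \frac{21}{29}\right)^{2} = -8307 + \left(\frac{55}{116}\right)^{2} = -8307 + \frac{3025}{13456} = - \frac{111775967}{13456}$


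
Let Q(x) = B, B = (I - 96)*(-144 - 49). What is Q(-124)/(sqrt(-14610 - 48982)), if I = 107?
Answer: 2123*I*sqrt(15898)/31796 ≈ 8.4188*I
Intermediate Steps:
B = -2123 (B = (107 - 96)*(-144 - 49) = 11*(-193) = -2123)
Q(x) = -2123
Q(-124)/(sqrt(-14610 - 48982)) = -2123/sqrt(-14610 - 48982) = -2123*(-I*sqrt(15898)/31796) = -(-2123)*I*sqrt(15898)/31796 = 2123*I*sqrt(15898)/31796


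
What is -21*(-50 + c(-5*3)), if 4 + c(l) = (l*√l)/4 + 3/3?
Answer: 1113 + 315*I*√15/4 ≈ 1113.0 + 305.0*I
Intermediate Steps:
c(l) = -3 + l^(3/2)/4 (c(l) = -4 + ((l*√l)/4 + 3/3) = -4 + (l^(3/2)*(¼) + 3*(⅓)) = -4 + (l^(3/2)/4 + 1) = -4 + (1 + l^(3/2)/4) = -3 + l^(3/2)/4)
-21*(-50 + c(-5*3)) = -21*(-50 + (-3 + (-5*3)^(3/2)/4)) = -21*(-50 + (-3 + (-15)^(3/2)/4)) = -21*(-50 + (-3 + (-15*I*√15)/4)) = -21*(-50 + (-3 - 15*I*√15/4)) = -21*(-53 - 15*I*√15/4) = -(-1113 - 315*I*√15/4) = 1113 + 315*I*√15/4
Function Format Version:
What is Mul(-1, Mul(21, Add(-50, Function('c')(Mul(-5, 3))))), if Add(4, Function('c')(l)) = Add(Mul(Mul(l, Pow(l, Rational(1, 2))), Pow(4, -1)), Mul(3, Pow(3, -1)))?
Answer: Add(1113, Mul(Rational(315, 4), I, Pow(15, Rational(1, 2)))) ≈ Add(1113.0, Mul(305.00, I))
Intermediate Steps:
Function('c')(l) = Add(-3, Mul(Rational(1, 4), Pow(l, Rational(3, 2)))) (Function('c')(l) = Add(-4, Add(Mul(Mul(l, Pow(l, Rational(1, 2))), Pow(4, -1)), Mul(3, Pow(3, -1)))) = Add(-4, Add(Mul(Pow(l, Rational(3, 2)), Rational(1, 4)), Mul(3, Rational(1, 3)))) = Add(-4, Add(Mul(Rational(1, 4), Pow(l, Rational(3, 2))), 1)) = Add(-4, Add(1, Mul(Rational(1, 4), Pow(l, Rational(3, 2))))) = Add(-3, Mul(Rational(1, 4), Pow(l, Rational(3, 2)))))
Mul(-1, Mul(21, Add(-50, Function('c')(Mul(-5, 3))))) = Mul(-1, Mul(21, Add(-50, Add(-3, Mul(Rational(1, 4), Pow(Mul(-5, 3), Rational(3, 2))))))) = Mul(-1, Mul(21, Add(-50, Add(-3, Mul(Rational(1, 4), Pow(-15, Rational(3, 2))))))) = Mul(-1, Mul(21, Add(-50, Add(-3, Mul(Rational(1, 4), Mul(-15, I, Pow(15, Rational(1, 2)))))))) = Mul(-1, Mul(21, Add(-50, Add(-3, Mul(Rational(-15, 4), I, Pow(15, Rational(1, 2))))))) = Mul(-1, Mul(21, Add(-53, Mul(Rational(-15, 4), I, Pow(15, Rational(1, 2)))))) = Mul(-1, Add(-1113, Mul(Rational(-315, 4), I, Pow(15, Rational(1, 2))))) = Add(1113, Mul(Rational(315, 4), I, Pow(15, Rational(1, 2))))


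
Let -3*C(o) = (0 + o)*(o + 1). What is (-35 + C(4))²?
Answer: 15625/9 ≈ 1736.1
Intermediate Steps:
C(o) = -o*(1 + o)/3 (C(o) = -(0 + o)*(o + 1)/3 = -o*(1 + o)/3)
(-35 + C(4))² = (-35 - ⅓*4*(1 + 4))² = (-35 - ⅓*4*5)² = (-35 - 20/3)² = (-125/3)² = 15625/9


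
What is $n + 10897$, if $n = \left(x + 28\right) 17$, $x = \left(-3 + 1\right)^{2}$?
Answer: $11441$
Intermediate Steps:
$x = 4$ ($x = \left(-2\right)^{2} = 4$)
$n = 544$ ($n = \left(4 + 28\right) 17 = 32 \cdot 17 = 544$)
$n + 10897 = 544 + 10897 = 11441$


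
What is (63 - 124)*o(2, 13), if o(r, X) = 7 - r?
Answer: -305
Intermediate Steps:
(63 - 124)*o(2, 13) = (63 - 124)*(7 - 1*2) = -61*(7 - 2) = -61*5 = -305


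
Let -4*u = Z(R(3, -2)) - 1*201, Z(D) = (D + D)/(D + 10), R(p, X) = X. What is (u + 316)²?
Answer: 8590761/64 ≈ 1.3423e+5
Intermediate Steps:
Z(D) = 2*D/(10 + D) (Z(D) = (2*D)/(10 + D) = 2*D/(10 + D))
u = 403/8 (u = -(2*(-2)/(10 - 2) - 1*201)/4 = -(2*(-2)/8 - 201)/4 = -(2*(-2)*(⅛) - 201)/4 = -(-½ - 201)/4 = -¼*(-403/2) = 403/8 ≈ 50.375)
(u + 316)² = (403/8 + 316)² = (2931/8)² = 8590761/64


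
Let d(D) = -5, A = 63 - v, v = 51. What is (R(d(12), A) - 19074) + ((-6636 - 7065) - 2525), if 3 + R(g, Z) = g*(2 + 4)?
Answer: -35333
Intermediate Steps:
A = 12 (A = 63 - 1*51 = 63 - 51 = 12)
R(g, Z) = -3 + 6*g (R(g, Z) = -3 + g*(2 + 4) = -3 + g*6 = -3 + 6*g)
(R(d(12), A) - 19074) + ((-6636 - 7065) - 2525) = ((-3 + 6*(-5)) - 19074) + ((-6636 - 7065) - 2525) = ((-3 - 30) - 19074) + (-13701 - 2525) = (-33 - 19074) - 16226 = -19107 - 16226 = -35333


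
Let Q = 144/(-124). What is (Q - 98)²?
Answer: 9449476/961 ≈ 9833.0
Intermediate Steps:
Q = -36/31 (Q = 144*(-1/124) = -36/31 ≈ -1.1613)
(Q - 98)² = (-36/31 - 98)² = (-3074/31)² = 9449476/961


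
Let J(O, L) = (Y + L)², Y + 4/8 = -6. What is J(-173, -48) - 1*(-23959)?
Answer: 107717/4 ≈ 26929.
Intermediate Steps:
Y = -13/2 (Y = -½ - 6 = -13/2 ≈ -6.5000)
J(O, L) = (-13/2 + L)²
J(-173, -48) - 1*(-23959) = (-13 + 2*(-48))²/4 - 1*(-23959) = (-13 - 96)²/4 + 23959 = (¼)*(-109)² + 23959 = (¼)*11881 + 23959 = 11881/4 + 23959 = 107717/4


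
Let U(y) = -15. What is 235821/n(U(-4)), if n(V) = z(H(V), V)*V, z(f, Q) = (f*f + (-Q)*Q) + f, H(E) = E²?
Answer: -78607/253125 ≈ -0.31055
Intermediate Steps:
z(f, Q) = f + f² - Q² (z(f, Q) = (f² - Q²) + f = f + f² - Q²)
n(V) = V⁵ (n(V) = (V² + (V²)² - V²)*V = (V² + V⁴ - V²)*V = V⁴*V = V⁵)
235821/n(U(-4)) = 235821/((-15)⁵) = 235821/(-759375) = 235821*(-1/759375) = -78607/253125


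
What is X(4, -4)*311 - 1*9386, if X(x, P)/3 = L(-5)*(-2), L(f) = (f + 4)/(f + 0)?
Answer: -48796/5 ≈ -9759.2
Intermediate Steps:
L(f) = (4 + f)/f
X(x, P) = -6/5 (X(x, P) = 3*(((4 - 5)/(-5))*(-2)) = 3*(-1/5*(-1)*(-2)) = 3*((1/5)*(-2)) = 3*(-2/5) = -6/5)
X(4, -4)*311 - 1*9386 = -6/5*311 - 1*9386 = -1866/5 - 9386 = -48796/5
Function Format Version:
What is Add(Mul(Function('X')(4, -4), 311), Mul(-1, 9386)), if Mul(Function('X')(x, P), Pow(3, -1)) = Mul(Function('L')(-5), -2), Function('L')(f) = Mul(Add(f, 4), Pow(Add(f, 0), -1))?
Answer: Rational(-48796, 5) ≈ -9759.2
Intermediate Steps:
Function('L')(f) = Mul(Pow(f, -1), Add(4, f)) (Function('L')(f) = Mul(Add(4, f), Pow(f, -1)) = Mul(Pow(f, -1), Add(4, f)))
Function('X')(x, P) = Rational(-6, 5) (Function('X')(x, P) = Mul(3, Mul(Mul(Pow(-5, -1), Add(4, -5)), -2)) = Mul(3, Mul(Mul(Rational(-1, 5), -1), -2)) = Mul(3, Mul(Rational(1, 5), -2)) = Mul(3, Rational(-2, 5)) = Rational(-6, 5))
Add(Mul(Function('X')(4, -4), 311), Mul(-1, 9386)) = Add(Mul(Rational(-6, 5), 311), Mul(-1, 9386)) = Add(Rational(-1866, 5), -9386) = Rational(-48796, 5)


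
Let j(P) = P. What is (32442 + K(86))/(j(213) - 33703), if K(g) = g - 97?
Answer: -32431/33490 ≈ -0.96838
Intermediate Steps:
K(g) = -97 + g
(32442 + K(86))/(j(213) - 33703) = (32442 + (-97 + 86))/(213 - 33703) = (32442 - 11)/(-33490) = 32431*(-1/33490) = -32431/33490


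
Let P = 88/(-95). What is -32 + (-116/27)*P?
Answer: -71872/2565 ≈ -28.020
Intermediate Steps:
P = -88/95 (P = 88*(-1/95) = -88/95 ≈ -0.92632)
-32 + (-116/27)*P = -32 - 116/27*(-88/95) = -32 + 10208/2565 = -71872/2565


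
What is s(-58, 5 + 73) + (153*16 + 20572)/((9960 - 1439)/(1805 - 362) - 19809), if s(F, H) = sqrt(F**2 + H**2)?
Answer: -16608930/14287933 + 2*sqrt(2362) ≈ 96.038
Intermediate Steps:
s(-58, 5 + 73) + (153*16 + 20572)/((9960 - 1439)/(1805 - 362) - 19809) = sqrt((-58)**2 + (5 + 73)**2) + (153*16 + 20572)/((9960 - 1439)/(1805 - 362) - 19809) = sqrt(3364 + 78**2) + (2448 + 20572)/(8521/1443 - 19809) = sqrt(3364 + 6084) + 23020/(8521*(1/1443) - 19809) = sqrt(9448) + 23020/(8521/1443 - 19809) = 2*sqrt(2362) + 23020/(-28575866/1443) = 2*sqrt(2362) + 23020*(-1443/28575866) = 2*sqrt(2362) - 16608930/14287933 = -16608930/14287933 + 2*sqrt(2362)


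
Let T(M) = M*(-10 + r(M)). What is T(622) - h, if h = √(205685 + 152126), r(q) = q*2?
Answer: 767548 - √357811 ≈ 7.6695e+5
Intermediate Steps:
r(q) = 2*q
T(M) = M*(-10 + 2*M)
h = √357811 ≈ 598.17
T(622) - h = 2*622*(-5 + 622) - √357811 = 2*622*617 - √357811 = 767548 - √357811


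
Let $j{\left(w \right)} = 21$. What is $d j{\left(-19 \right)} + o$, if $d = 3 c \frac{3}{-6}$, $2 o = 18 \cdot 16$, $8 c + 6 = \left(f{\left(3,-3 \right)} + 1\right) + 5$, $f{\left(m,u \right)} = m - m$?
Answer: $144$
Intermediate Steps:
$f{\left(m,u \right)} = 0$
$c = 0$ ($c = - \frac{3}{4} + \frac{\left(0 + 1\right) + 5}{8} = - \frac{3}{4} + \frac{1 + 5}{8} = - \frac{3}{4} + \frac{1}{8} \cdot 6 = - \frac{3}{4} + \frac{3}{4} = 0$)
$o = 144$ ($o = \frac{18 \cdot 16}{2} = \frac{1}{2} \cdot 288 = 144$)
$d = 0$ ($d = 3 \cdot 0 \frac{3}{-6} = 0 \cdot 3 \left(- \frac{1}{6}\right) = 0 \left(- \frac{1}{2}\right) = 0$)
$d j{\left(-19 \right)} + o = 0 \cdot 21 + 144 = 0 + 144 = 144$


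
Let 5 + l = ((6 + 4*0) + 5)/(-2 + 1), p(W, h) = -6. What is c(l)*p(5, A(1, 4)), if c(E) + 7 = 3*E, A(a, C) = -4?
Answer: 330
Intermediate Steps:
l = -16 (l = -5 + ((6 + 4*0) + 5)/(-2 + 1) = -5 + ((6 + 0) + 5)/(-1) = -5 + (6 + 5)*(-1) = -5 + 11*(-1) = -5 - 11 = -16)
c(E) = -7 + 3*E
c(l)*p(5, A(1, 4)) = (-7 + 3*(-16))*(-6) = (-7 - 48)*(-6) = -55*(-6) = 330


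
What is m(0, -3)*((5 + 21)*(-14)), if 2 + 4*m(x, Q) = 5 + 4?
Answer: -637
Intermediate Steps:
m(x, Q) = 7/4 (m(x, Q) = -½ + (5 + 4)/4 = -½ + (¼)*9 = -½ + 9/4 = 7/4)
m(0, -3)*((5 + 21)*(-14)) = 7*((5 + 21)*(-14))/4 = 7*(26*(-14))/4 = (7/4)*(-364) = -637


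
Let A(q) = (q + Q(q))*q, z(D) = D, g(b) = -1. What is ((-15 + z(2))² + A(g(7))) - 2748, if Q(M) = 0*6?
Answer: -2578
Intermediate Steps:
Q(M) = 0
A(q) = q² (A(q) = (q + 0)*q = q*q = q²)
((-15 + z(2))² + A(g(7))) - 2748 = ((-15 + 2)² + (-1)²) - 2748 = ((-13)² + 1) - 2748 = (169 + 1) - 2748 = 170 - 2748 = -2578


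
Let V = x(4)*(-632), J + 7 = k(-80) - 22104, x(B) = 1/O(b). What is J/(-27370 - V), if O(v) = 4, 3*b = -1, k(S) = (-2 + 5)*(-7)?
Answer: 5533/6803 ≈ 0.81332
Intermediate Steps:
k(S) = -21 (k(S) = 3*(-7) = -21)
b = -⅓ (b = (⅓)*(-1) = -⅓ ≈ -0.33333)
x(B) = ¼ (x(B) = 1/4 = ¼)
J = -22132 (J = -7 + (-21 - 22104) = -7 - 22125 = -22132)
V = -158 (V = (¼)*(-632) = -158)
J/(-27370 - V) = -22132/(-27370 - 1*(-158)) = -22132/(-27370 + 158) = -22132/(-27212) = -22132*(-1/27212) = 5533/6803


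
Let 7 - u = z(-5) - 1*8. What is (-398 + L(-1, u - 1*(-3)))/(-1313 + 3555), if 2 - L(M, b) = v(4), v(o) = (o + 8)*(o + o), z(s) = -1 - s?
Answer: -246/1121 ≈ -0.21945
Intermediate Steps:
u = 11 (u = 7 - ((-1 - 1*(-5)) - 1*8) = 7 - ((-1 + 5) - 8) = 7 - (4 - 8) = 7 - 1*(-4) = 7 + 4 = 11)
v(o) = 2*o*(8 + o) (v(o) = (8 + o)*(2*o) = 2*o*(8 + o))
L(M, b) = -94 (L(M, b) = 2 - 2*4*(8 + 4) = 2 - 2*4*12 = 2 - 1*96 = 2 - 96 = -94)
(-398 + L(-1, u - 1*(-3)))/(-1313 + 3555) = (-398 - 94)/(-1313 + 3555) = -492/2242 = -492*1/2242 = -246/1121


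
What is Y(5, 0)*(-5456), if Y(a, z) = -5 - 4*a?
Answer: 136400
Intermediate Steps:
Y(5, 0)*(-5456) = (-5 - 4*5)*(-5456) = (-5 - 20)*(-5456) = -25*(-5456) = 136400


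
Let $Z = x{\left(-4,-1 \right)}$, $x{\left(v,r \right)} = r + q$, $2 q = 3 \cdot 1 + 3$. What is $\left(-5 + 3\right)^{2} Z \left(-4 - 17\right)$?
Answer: $-168$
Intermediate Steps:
$q = 3$ ($q = \frac{3 \cdot 1 + 3}{2} = \frac{3 + 3}{2} = \frac{1}{2} \cdot 6 = 3$)
$x{\left(v,r \right)} = 3 + r$ ($x{\left(v,r \right)} = r + 3 = 3 + r$)
$Z = 2$ ($Z = 3 - 1 = 2$)
$\left(-5 + 3\right)^{2} Z \left(-4 - 17\right) = \left(-5 + 3\right)^{2} \cdot 2 \left(-4 - 17\right) = \left(-2\right)^{2} \cdot 2 \left(-4 - 17\right) = 4 \cdot 2 \left(-21\right) = 8 \left(-21\right) = -168$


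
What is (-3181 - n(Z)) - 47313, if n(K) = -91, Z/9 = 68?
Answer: -50403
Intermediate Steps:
Z = 612 (Z = 9*68 = 612)
(-3181 - n(Z)) - 47313 = (-3181 - 1*(-91)) - 47313 = (-3181 + 91) - 47313 = -3090 - 47313 = -50403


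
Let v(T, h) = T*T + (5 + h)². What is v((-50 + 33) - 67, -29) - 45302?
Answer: -37670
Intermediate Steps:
v(T, h) = T² + (5 + h)²
v((-50 + 33) - 67, -29) - 45302 = (((-50 + 33) - 67)² + (5 - 29)²) - 45302 = ((-17 - 67)² + (-24)²) - 45302 = ((-84)² + 576) - 45302 = (7056 + 576) - 45302 = 7632 - 45302 = -37670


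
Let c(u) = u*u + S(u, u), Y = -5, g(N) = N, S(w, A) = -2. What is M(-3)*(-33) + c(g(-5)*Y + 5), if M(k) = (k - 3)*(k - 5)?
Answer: -686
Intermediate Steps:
M(k) = (-5 + k)*(-3 + k) (M(k) = (-3 + k)*(-5 + k) = (-5 + k)*(-3 + k))
c(u) = -2 + u**2 (c(u) = u*u - 2 = u**2 - 2 = -2 + u**2)
M(-3)*(-33) + c(g(-5)*Y + 5) = (15 + (-3)**2 - 8*(-3))*(-33) + (-2 + (-5*(-5) + 5)**2) = (15 + 9 + 24)*(-33) + (-2 + (25 + 5)**2) = 48*(-33) + (-2 + 30**2) = -1584 + (-2 + 900) = -1584 + 898 = -686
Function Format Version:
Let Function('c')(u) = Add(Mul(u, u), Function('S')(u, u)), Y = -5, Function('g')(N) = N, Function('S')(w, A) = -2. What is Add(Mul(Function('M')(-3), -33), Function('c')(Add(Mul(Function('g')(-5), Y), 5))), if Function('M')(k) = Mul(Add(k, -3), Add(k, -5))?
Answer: -686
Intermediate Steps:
Function('M')(k) = Mul(Add(-5, k), Add(-3, k)) (Function('M')(k) = Mul(Add(-3, k), Add(-5, k)) = Mul(Add(-5, k), Add(-3, k)))
Function('c')(u) = Add(-2, Pow(u, 2)) (Function('c')(u) = Add(Mul(u, u), -2) = Add(Pow(u, 2), -2) = Add(-2, Pow(u, 2)))
Add(Mul(Function('M')(-3), -33), Function('c')(Add(Mul(Function('g')(-5), Y), 5))) = Add(Mul(Add(15, Pow(-3, 2), Mul(-8, -3)), -33), Add(-2, Pow(Add(Mul(-5, -5), 5), 2))) = Add(Mul(Add(15, 9, 24), -33), Add(-2, Pow(Add(25, 5), 2))) = Add(Mul(48, -33), Add(-2, Pow(30, 2))) = Add(-1584, Add(-2, 900)) = Add(-1584, 898) = -686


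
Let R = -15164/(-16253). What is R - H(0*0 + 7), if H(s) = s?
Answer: -98607/16253 ≈ -6.0670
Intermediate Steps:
R = 15164/16253 (R = -15164*(-1/16253) = 15164/16253 ≈ 0.93300)
R - H(0*0 + 7) = 15164/16253 - (0*0 + 7) = 15164/16253 - (0 + 7) = 15164/16253 - 1*7 = 15164/16253 - 7 = -98607/16253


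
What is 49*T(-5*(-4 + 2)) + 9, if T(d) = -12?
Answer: -579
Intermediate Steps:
49*T(-5*(-4 + 2)) + 9 = 49*(-12) + 9 = -588 + 9 = -579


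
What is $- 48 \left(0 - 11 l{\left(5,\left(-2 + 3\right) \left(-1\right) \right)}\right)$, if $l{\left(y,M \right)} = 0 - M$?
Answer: $528$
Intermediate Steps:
$l{\left(y,M \right)} = - M$
$- 48 \left(0 - 11 l{\left(5,\left(-2 + 3\right) \left(-1\right) \right)}\right) = - 48 \left(0 - 11 \left(- \left(-2 + 3\right) \left(-1\right)\right)\right) = - 48 \left(0 - 11 \left(- 1 \left(-1\right)\right)\right) = - 48 \left(0 - 11 \left(\left(-1\right) \left(-1\right)\right)\right) = - 48 \left(0 - 11\right) = \left(-48\right) \left(-11\right) = 528$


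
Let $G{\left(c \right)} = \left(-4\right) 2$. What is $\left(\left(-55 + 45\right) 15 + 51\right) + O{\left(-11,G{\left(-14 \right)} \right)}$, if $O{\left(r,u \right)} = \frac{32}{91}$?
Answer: $- \frac{8977}{91} \approx -98.648$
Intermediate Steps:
$G{\left(c \right)} = -8$
$O{\left(r,u \right)} = \frac{32}{91}$ ($O{\left(r,u \right)} = 32 \cdot \frac{1}{91} = \frac{32}{91}$)
$\left(\left(-55 + 45\right) 15 + 51\right) + O{\left(-11,G{\left(-14 \right)} \right)} = \left(\left(-55 + 45\right) 15 + 51\right) + \frac{32}{91} = \left(\left(-10\right) 15 + 51\right) + \frac{32}{91} = \left(-150 + 51\right) + \frac{32}{91} = -99 + \frac{32}{91} = - \frac{8977}{91}$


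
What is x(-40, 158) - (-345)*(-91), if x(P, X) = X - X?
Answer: -31395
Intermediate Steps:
x(P, X) = 0
x(-40, 158) - (-345)*(-91) = 0 - (-345)*(-91) = 0 - 1*31395 = 0 - 31395 = -31395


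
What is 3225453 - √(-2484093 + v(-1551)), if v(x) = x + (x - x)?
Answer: 3225453 - 2*I*√621411 ≈ 3.2255e+6 - 1576.6*I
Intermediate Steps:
v(x) = x (v(x) = x + 0 = x)
3225453 - √(-2484093 + v(-1551)) = 3225453 - √(-2484093 - 1551) = 3225453 - √(-2485644) = 3225453 - 2*I*√621411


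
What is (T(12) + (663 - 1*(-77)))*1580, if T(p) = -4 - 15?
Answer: 1139180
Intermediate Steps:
T(p) = -19
(T(12) + (663 - 1*(-77)))*1580 = (-19 + (663 - 1*(-77)))*1580 = (-19 + (663 + 77))*1580 = (-19 + 740)*1580 = 721*1580 = 1139180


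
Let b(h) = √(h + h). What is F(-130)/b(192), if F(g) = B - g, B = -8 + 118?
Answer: 5*√6 ≈ 12.247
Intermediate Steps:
b(h) = √2*√h (b(h) = √(2*h) = √2*√h)
B = 110
F(g) = 110 - g
F(-130)/b(192) = (110 - 1*(-130))/((√2*√192)) = (110 + 130)/((√2*(8*√3))) = 240/((8*√6)) = 240*(√6/48) = 5*√6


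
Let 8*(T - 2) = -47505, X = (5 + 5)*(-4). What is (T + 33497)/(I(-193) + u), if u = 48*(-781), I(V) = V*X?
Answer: -220487/238144 ≈ -0.92586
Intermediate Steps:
X = -40 (X = 10*(-4) = -40)
I(V) = -40*V (I(V) = V*(-40) = -40*V)
T = -47489/8 (T = 2 + (⅛)*(-47505) = 2 - 47505/8 = -47489/8 ≈ -5936.1)
u = -37488
(T + 33497)/(I(-193) + u) = (-47489/8 + 33497)/(-40*(-193) - 37488) = 220487/(8*(7720 - 37488)) = (220487/8)/(-29768) = (220487/8)*(-1/29768) = -220487/238144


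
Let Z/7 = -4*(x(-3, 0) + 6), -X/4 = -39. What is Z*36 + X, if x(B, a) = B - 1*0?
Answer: -2868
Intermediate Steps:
X = 156 (X = -4*(-39) = 156)
x(B, a) = B (x(B, a) = B + 0 = B)
Z = -84 (Z = 7*(-4*(-3 + 6)) = 7*(-4*3) = 7*(-12) = -84)
Z*36 + X = -84*36 + 156 = -3024 + 156 = -2868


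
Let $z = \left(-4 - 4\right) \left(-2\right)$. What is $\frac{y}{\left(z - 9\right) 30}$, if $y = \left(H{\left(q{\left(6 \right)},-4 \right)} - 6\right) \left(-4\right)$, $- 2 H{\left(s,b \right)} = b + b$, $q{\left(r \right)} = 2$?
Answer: $\frac{4}{105} \approx 0.038095$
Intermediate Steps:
$H{\left(s,b \right)} = - b$ ($H{\left(s,b \right)} = - \frac{b + b}{2} = - \frac{2 b}{2} = - b$)
$z = 16$ ($z = \left(-8\right) \left(-2\right) = 16$)
$y = 8$ ($y = \left(\left(-1\right) \left(-4\right) - 6\right) \left(-4\right) = \left(4 - 6\right) \left(-4\right) = \left(-2\right) \left(-4\right) = 8$)
$\frac{y}{\left(z - 9\right) 30} = \frac{8}{\left(16 - 9\right) 30} = \frac{8}{7 \cdot 30} = \frac{8}{210} = 8 \cdot \frac{1}{210} = \frac{4}{105}$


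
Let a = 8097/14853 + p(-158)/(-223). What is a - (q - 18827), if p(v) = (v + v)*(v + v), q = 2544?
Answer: 17483835480/1104073 ≈ 15836.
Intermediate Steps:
p(v) = 4*v**2 (p(v) = (2*v)*(2*v) = 4*v**2)
a = -493785179/1104073 (a = 8097/14853 + (4*(-158)**2)/(-223) = 8097*(1/14853) + (4*24964)*(-1/223) = 2699/4951 + 99856*(-1/223) = 2699/4951 - 99856/223 = -493785179/1104073 ≈ -447.24)
a - (q - 18827) = -493785179/1104073 - (2544 - 18827) = -493785179/1104073 - 1*(-16283) = -493785179/1104073 + 16283 = 17483835480/1104073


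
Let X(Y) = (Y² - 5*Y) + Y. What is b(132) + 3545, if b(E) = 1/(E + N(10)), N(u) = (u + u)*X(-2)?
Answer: 1318741/372 ≈ 3545.0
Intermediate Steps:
X(Y) = Y² - 4*Y
N(u) = 24*u (N(u) = (u + u)*(-2*(-4 - 2)) = (2*u)*(-2*(-6)) = (2*u)*12 = 24*u)
b(E) = 1/(240 + E) (b(E) = 1/(E + 24*10) = 1/(E + 240) = 1/(240 + E))
b(132) + 3545 = 1/(240 + 132) + 3545 = 1/372 + 3545 = 1318741/372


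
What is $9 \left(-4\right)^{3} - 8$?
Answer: $-584$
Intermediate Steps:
$9 \left(-4\right)^{3} - 8 = 9 \left(-64\right) - 8 = -576 - 8 = -584$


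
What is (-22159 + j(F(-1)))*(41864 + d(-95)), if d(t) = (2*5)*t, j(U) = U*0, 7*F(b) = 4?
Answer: -906613326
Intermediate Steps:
F(b) = 4/7 (F(b) = (⅐)*4 = 4/7)
j(U) = 0
d(t) = 10*t
(-22159 + j(F(-1)))*(41864 + d(-95)) = (-22159 + 0)*(41864 + 10*(-95)) = -22159*(41864 - 950) = -22159*40914 = -906613326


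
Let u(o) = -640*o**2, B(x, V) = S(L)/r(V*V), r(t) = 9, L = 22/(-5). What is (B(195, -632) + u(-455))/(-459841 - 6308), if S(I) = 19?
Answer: 1192463981/4195341 ≈ 284.24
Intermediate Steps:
L = -22/5 (L = 22*(-1/5) = -22/5 ≈ -4.4000)
B(x, V) = 19/9
(B(195, -632) + u(-455))/(-459841 - 6308) = (19/9 - 640*(-455)**2)/(-459841 - 6308) = (19/9 - 640*207025)/(-466149) = (19/9 - 132496000)*(-1/466149) = -1192463981/9*(-1/466149) = 1192463981/4195341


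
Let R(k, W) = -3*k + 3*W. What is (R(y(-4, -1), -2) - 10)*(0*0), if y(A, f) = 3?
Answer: 0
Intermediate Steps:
(R(y(-4, -1), -2) - 10)*(0*0) = ((-3*3 + 3*(-2)) - 10)*(0*0) = ((-9 - 6) - 10)*0 = (-15 - 10)*0 = -25*0 = 0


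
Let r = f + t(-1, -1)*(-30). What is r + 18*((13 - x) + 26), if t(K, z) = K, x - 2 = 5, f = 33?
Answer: 639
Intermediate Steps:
x = 7 (x = 2 + 5 = 7)
r = 63 (r = 33 - 1*(-30) = 33 + 30 = 63)
r + 18*((13 - x) + 26) = 63 + 18*((13 - 1*7) + 26) = 63 + 18*((13 - 7) + 26) = 63 + 18*(6 + 26) = 63 + 18*32 = 63 + 576 = 639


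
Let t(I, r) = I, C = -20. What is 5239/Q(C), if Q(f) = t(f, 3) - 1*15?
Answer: -5239/35 ≈ -149.69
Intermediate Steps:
Q(f) = -15 + f (Q(f) = f - 1*15 = f - 15 = -15 + f)
5239/Q(C) = 5239/(-15 - 20) = 5239/(-35) = 5239*(-1/35) = -5239/35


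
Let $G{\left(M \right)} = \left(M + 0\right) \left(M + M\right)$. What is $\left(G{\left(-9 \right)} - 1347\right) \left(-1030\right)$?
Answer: $1220550$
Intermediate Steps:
$G{\left(M \right)} = 2 M^{2}$ ($G{\left(M \right)} = M 2 M = 2 M^{2}$)
$\left(G{\left(-9 \right)} - 1347\right) \left(-1030\right) = \left(2 \left(-9\right)^{2} - 1347\right) \left(-1030\right) = \left(2 \cdot 81 - 1347\right) \left(-1030\right) = \left(162 - 1347\right) \left(-1030\right) = \left(-1185\right) \left(-1030\right) = 1220550$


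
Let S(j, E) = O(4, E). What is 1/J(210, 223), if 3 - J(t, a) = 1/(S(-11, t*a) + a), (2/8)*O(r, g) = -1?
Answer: 219/656 ≈ 0.33384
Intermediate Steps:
O(r, g) = -4 (O(r, g) = 4*(-1) = -4)
S(j, E) = -4
J(t, a) = 3 - 1/(-4 + a)
1/J(210, 223) = 1/((-13 + 3*223)/(-4 + 223)) = 1/((-13 + 669)/219) = 1/((1/219)*656) = 1/(656/219) = 219/656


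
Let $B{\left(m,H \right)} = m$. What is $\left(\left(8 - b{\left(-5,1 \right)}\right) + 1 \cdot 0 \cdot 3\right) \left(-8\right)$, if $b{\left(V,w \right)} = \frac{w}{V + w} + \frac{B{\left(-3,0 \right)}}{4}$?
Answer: $-72$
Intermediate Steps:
$b{\left(V,w \right)} = - \frac{3}{4} + \frac{w}{V + w}$ ($b{\left(V,w \right)} = \frac{w}{V + w} - \frac{3}{4} = - \frac{3}{4} + \frac{w}{V + w}$)
$\left(\left(8 - b{\left(-5,1 \right)}\right) + 1 \cdot 0 \cdot 3\right) \left(-8\right) = \left(\left(8 - \frac{1 - -15}{4 \left(-5 + 1\right)}\right) + 1 \cdot 0 \cdot 3\right) \left(-8\right) = \left(\left(8 - \frac{1 + 15}{4 \left(-4\right)}\right) + 0 \cdot 3\right) \left(-8\right) = \left(\left(8 - \frac{1}{4} \left(- \frac{1}{4}\right) 16\right) + 0\right) \left(-8\right) = \left(\left(8 - -1\right) + 0\right) \left(-8\right) = \left(\left(8 + 1\right) + 0\right) \left(-8\right) = \left(9 + 0\right) \left(-8\right) = 9 \left(-8\right) = -72$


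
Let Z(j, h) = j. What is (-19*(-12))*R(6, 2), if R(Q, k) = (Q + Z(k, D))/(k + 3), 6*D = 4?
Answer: 1824/5 ≈ 364.80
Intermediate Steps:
D = ⅔ (D = (⅙)*4 = ⅔ ≈ 0.66667)
R(Q, k) = (Q + k)/(3 + k) (R(Q, k) = (Q + k)/(k + 3) = (Q + k)/(3 + k))
(-19*(-12))*R(6, 2) = (-19*(-12))*((6 + 2)/(3 + 2)) = 228*(8/5) = 1824/5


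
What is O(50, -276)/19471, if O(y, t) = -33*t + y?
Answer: 9158/19471 ≈ 0.47034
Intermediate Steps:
O(y, t) = y - 33*t
O(50, -276)/19471 = (50 - 33*(-276))/19471 = (50 + 9108)*(1/19471) = 9158*(1/19471) = 9158/19471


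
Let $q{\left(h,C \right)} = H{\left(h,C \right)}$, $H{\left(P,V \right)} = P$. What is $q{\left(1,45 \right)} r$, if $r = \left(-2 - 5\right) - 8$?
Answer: $-15$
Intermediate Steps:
$r = -15$ ($r = -7 - 8 = -15$)
$q{\left(h,C \right)} = h$
$q{\left(1,45 \right)} r = 1 \left(-15\right) = -15$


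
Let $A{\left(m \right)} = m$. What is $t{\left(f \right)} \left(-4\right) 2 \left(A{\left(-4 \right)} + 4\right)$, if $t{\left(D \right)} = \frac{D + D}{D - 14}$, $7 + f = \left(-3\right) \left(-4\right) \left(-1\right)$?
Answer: $0$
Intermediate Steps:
$f = -19$ ($f = -7 + \left(-3\right) \left(-4\right) \left(-1\right) = -7 + 12 \left(-1\right) = -7 - 12 = -19$)
$t{\left(D \right)} = \frac{2 D}{-14 + D}$
$t{\left(f \right)} \left(-4\right) 2 \left(A{\left(-4 \right)} + 4\right) = 2 \left(-19\right) \frac{1}{-14 - 19} \left(-4\right) 2 \left(-4 + 4\right) = 2 \left(-19\right) \frac{1}{-33} \left(\left(-8\right) 0\right) = 2 \left(-19\right) \left(- \frac{1}{33}\right) 0 = \frac{38}{33} \cdot 0 = 0$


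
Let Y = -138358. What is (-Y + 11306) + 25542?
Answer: 175206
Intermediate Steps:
(-Y + 11306) + 25542 = (-1*(-138358) + 11306) + 25542 = (138358 + 11306) + 25542 = 149664 + 25542 = 175206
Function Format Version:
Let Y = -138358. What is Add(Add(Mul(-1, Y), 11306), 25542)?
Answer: 175206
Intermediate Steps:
Add(Add(Mul(-1, Y), 11306), 25542) = Add(Add(Mul(-1, -138358), 11306), 25542) = Add(Add(138358, 11306), 25542) = Add(149664, 25542) = 175206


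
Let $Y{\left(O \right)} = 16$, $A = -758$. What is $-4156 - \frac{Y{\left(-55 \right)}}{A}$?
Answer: $- \frac{1575116}{379} \approx -4156.0$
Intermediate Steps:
$-4156 - \frac{Y{\left(-55 \right)}}{A} = -4156 - \frac{16}{-758} = -4156 - 16 \left(- \frac{1}{758}\right) = -4156 - - \frac{8}{379} = -4156 + \frac{8}{379} = - \frac{1575116}{379}$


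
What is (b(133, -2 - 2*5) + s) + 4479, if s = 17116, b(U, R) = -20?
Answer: 21575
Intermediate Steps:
(b(133, -2 - 2*5) + s) + 4479 = (-20 + 17116) + 4479 = 17096 + 4479 = 21575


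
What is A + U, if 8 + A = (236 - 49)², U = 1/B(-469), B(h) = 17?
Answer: 594338/17 ≈ 34961.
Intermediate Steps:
U = 1/17 ≈ 0.058824
A = 34961 (A = -8 + (236 - 49)² = -8 + 187² = -8 + 34969 = 34961)
A + U = 34961 + 1/17 = 594338/17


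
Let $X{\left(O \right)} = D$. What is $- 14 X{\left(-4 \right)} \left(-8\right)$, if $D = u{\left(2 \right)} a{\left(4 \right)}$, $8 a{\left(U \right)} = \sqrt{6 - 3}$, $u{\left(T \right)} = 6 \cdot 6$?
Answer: $504 \sqrt{3} \approx 872.95$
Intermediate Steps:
$u{\left(T \right)} = 36$
$a{\left(U \right)} = \frac{\sqrt{3}}{8}$ ($a{\left(U \right)} = \frac{\sqrt{6 - 3}}{8} = \frac{\sqrt{3}}{8}$)
$D = \frac{9 \sqrt{3}}{2}$ ($D = 36 \frac{\sqrt{3}}{8} = \frac{9 \sqrt{3}}{2} \approx 7.7942$)
$X{\left(O \right)} = \frac{9 \sqrt{3}}{2}$
$- 14 X{\left(-4 \right)} \left(-8\right) = - 14 \frac{9 \sqrt{3}}{2} \left(-8\right) = - 63 \sqrt{3} \left(-8\right) = 504 \sqrt{3}$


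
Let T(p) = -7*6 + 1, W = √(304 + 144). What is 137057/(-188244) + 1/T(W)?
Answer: -5807581/7718004 ≈ -0.75247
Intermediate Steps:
W = 8*√7 (W = √448 = 8*√7 ≈ 21.166)
T(p) = -41 (T(p) = -42 + 1 = -41)
137057/(-188244) + 1/T(W) = 137057/(-188244) + 1/(-41) = 137057*(-1/188244) - 1/41 = -137057/188244 - 1/41 = -5807581/7718004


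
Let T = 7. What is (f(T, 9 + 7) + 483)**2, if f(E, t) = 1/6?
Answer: 8404201/36 ≈ 2.3345e+5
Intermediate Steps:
f(E, t) = 1/6
(f(T, 9 + 7) + 483)**2 = (1/6 + 483)**2 = (2899/6)**2 = 8404201/36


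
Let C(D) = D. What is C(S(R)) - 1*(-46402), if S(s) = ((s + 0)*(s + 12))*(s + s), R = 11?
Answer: 51968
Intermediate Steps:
S(s) = 2*s²*(12 + s) (S(s) = (s*(12 + s))*(2*s) = 2*s²*(12 + s))
C(S(R)) - 1*(-46402) = 2*11²*(12 + 11) - 1*(-46402) = 2*121*23 + 46402 = 5566 + 46402 = 51968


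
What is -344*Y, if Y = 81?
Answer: -27864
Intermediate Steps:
-344*Y = -344*81 = -27864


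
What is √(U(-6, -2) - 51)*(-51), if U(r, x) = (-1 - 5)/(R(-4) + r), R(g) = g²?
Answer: -51*I*√1290/5 ≈ -366.35*I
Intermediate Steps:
U(r, x) = -6/(16 + r) (U(r, x) = (-1 - 5)/((-4)² + r) = -6/(16 + r))
√(U(-6, -2) - 51)*(-51) = √(-6/(16 - 6) - 51)*(-51) = √(-6/10 - 51)*(-51) = √(-6*⅒ - 51)*(-51) = √(-⅗ - 51)*(-51) = √(-258/5)*(-51) = (I*√1290/5)*(-51) = -51*I*√1290/5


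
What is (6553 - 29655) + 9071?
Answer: -14031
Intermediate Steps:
(6553 - 29655) + 9071 = -23102 + 9071 = -14031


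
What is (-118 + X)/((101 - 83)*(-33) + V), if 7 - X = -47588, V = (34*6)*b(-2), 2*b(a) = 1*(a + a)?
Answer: -47477/1002 ≈ -47.382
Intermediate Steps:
b(a) = a (b(a) = (1*(a + a))/2 = (1*(2*a))/2 = (2*a)/2 = a)
V = -408 (V = (34*6)*(-2) = 204*(-2) = -408)
X = 47595 (X = 7 - 1*(-47588) = 7 + 47588 = 47595)
(-118 + X)/((101 - 83)*(-33) + V) = (-118 + 47595)/((101 - 83)*(-33) - 408) = 47477/(18*(-33) - 408) = 47477/(-594 - 408) = 47477/(-1002) = 47477*(-1/1002) = -47477/1002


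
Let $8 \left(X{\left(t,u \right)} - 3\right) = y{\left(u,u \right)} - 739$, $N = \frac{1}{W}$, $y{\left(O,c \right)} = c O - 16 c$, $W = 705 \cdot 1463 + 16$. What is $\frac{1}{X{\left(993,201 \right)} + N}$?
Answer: $\frac{4125724}{18808144289} \approx 0.00021936$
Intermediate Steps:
$W = 1031431$ ($W = 1031415 + 16 = 1031431$)
$y{\left(O,c \right)} = - 16 c + O c$ ($y{\left(O,c \right)} = O c - 16 c = - 16 c + O c$)
$N = \frac{1}{1031431} \approx 9.6953 \cdot 10^{-7}$
$X{\left(t,u \right)} = - \frac{715}{8} + \frac{u \left(-16 + u\right)}{8}$ ($X{\left(t,u \right)} = 3 + \frac{u \left(-16 + u\right) - 739}{8} = 3 + \frac{-739 + u \left(-16 + u\right)}{8} = 3 + \left(- \frac{739}{8} + \frac{u \left(-16 + u\right)}{8}\right) = - \frac{715}{8} + \frac{u \left(-16 + u\right)}{8}$)
$\frac{1}{X{\left(993,201 \right)} + N} = \frac{1}{\left(- \frac{715}{8} + \frac{1}{8} \cdot 201 \left(-16 + 201\right)\right) + \frac{1}{1031431}} = \frac{1}{\left(- \frac{715}{8} + \frac{1}{8} \cdot 201 \cdot 185\right) + \frac{1}{1031431}} = \frac{1}{\left(- \frac{715}{8} + \frac{37185}{8}\right) + \frac{1}{1031431}} = \frac{1}{\frac{18235}{4} + \frac{1}{1031431}} = \frac{1}{\frac{18808144289}{4125724}} = \frac{4125724}{18808144289}$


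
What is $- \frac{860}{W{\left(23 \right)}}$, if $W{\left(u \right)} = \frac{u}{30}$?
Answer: $- \frac{25800}{23} \approx -1121.7$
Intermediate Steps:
$W{\left(u \right)} = \frac{u}{30}$ ($W{\left(u \right)} = u \frac{1}{30} = \frac{u}{30}$)
$- \frac{860}{W{\left(23 \right)}} = - \frac{860}{\frac{1}{30} \cdot 23} = - \frac{860}{\frac{23}{30}} = \left(-860\right) \frac{30}{23} = - \frac{25800}{23}$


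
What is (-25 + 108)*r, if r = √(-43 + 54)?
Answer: 83*√11 ≈ 275.28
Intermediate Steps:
r = √11 ≈ 3.3166
(-25 + 108)*r = (-25 + 108)*√11 = 83*√11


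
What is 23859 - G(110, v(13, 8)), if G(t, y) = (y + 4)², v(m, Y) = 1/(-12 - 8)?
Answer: 9537359/400 ≈ 23843.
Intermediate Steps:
v(m, Y) = -1/20 (v(m, Y) = 1/(-20) = -1/20)
G(t, y) = (4 + y)²
23859 - G(110, v(13, 8)) = 23859 - (4 - 1/20)² = 23859 - (79/20)² = 23859 - 1*6241/400 = 23859 - 6241/400 = 9537359/400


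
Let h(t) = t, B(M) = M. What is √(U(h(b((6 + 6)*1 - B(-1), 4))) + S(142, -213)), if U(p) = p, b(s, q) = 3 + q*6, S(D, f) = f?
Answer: I*√186 ≈ 13.638*I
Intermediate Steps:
b(s, q) = 3 + 6*q
√(U(h(b((6 + 6)*1 - B(-1), 4))) + S(142, -213)) = √((3 + 6*4) - 213) = √((3 + 24) - 213) = √(27 - 213) = √(-186) = I*√186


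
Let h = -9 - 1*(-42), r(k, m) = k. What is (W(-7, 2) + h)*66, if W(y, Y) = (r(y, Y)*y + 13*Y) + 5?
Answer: 7458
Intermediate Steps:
h = 33 (h = -9 + 42 = 33)
W(y, Y) = 5 + y² + 13*Y (W(y, Y) = (y*y + 13*Y) + 5 = (y² + 13*Y) + 5 = 5 + y² + 13*Y)
(W(-7, 2) + h)*66 = ((5 + (-7)² + 13*2) + 33)*66 = ((5 + 49 + 26) + 33)*66 = (80 + 33)*66 = 113*66 = 7458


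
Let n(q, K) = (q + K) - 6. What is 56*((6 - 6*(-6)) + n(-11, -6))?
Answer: 1064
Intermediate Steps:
n(q, K) = -6 + K + q (n(q, K) = (K + q) - 6 = -6 + K + q)
56*((6 - 6*(-6)) + n(-11, -6)) = 56*((6 - 6*(-6)) + (-6 - 6 - 11)) = 56*((6 + 36) - 23) = 56*(42 - 23) = 56*19 = 1064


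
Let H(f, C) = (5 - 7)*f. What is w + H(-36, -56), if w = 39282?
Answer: 39354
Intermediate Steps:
H(f, C) = -2*f
w + H(-36, -56) = 39282 - 2*(-36) = 39282 + 72 = 39354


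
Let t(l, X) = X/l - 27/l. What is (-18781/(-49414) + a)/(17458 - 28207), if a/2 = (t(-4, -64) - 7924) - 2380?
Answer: 508028297/265575543 ≈ 1.9129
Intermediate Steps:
t(l, X) = -27/l + X/l
a = -41125/2 (a = 2*(((-27 - 64)/(-4) - 7924) - 2380) = 2*((-¼*(-91) - 7924) - 2380) = 2*((91/4 - 7924) - 2380) = 2*(-31605/4 - 2380) = 2*(-41125/4) = -41125/2 ≈ -20563.)
(-18781/(-49414) + a)/(17458 - 28207) = (-18781/(-49414) - 41125/2)/(17458 - 28207) = (-18781*(-1/49414) - 41125/2)/(-10749) = (18781/49414 - 41125/2)*(-1/10749) = -508028297/24707*(-1/10749) = 508028297/265575543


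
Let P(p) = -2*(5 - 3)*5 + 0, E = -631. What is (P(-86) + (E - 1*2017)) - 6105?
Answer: -8773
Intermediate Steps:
P(p) = -20 (P(p) = -2*2*5 + 0 = -4*5 + 0 = -20 + 0 = -20)
(P(-86) + (E - 1*2017)) - 6105 = (-20 + (-631 - 1*2017)) - 6105 = (-20 + (-631 - 2017)) - 6105 = (-20 - 2648) - 6105 = -2668 - 6105 = -8773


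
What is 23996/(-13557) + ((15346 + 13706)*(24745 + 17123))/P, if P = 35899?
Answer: 16489183804348/486682743 ≈ 33881.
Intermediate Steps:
23996/(-13557) + ((15346 + 13706)*(24745 + 17123))/P = 23996/(-13557) + ((15346 + 13706)*(24745 + 17123))/35899 = 23996*(-1/13557) + (29052*41868)*(1/35899) = -23996/13557 + 1216349136*(1/35899) = -23996/13557 + 1216349136/35899 = 16489183804348/486682743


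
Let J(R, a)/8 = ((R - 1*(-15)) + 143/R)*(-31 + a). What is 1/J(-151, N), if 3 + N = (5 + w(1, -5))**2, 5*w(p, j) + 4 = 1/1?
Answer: 3775/60548112 ≈ 6.2347e-5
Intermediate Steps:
w(p, j) = -3/5 (w(p, j) = -4/5 + (1/5)/1 = -4/5 + (1/5)*1 = -4/5 + 1/5 = -3/5)
N = 409/25 (N = -3 + (5 - 3/5)**2 = -3 + (22/5)**2 = -3 + 484/25 = 409/25 ≈ 16.360)
J(R, a) = 8*(-31 + a)*(15 + R + 143/R) (J(R, a) = 8*(((R - 1*(-15)) + 143/R)*(-31 + a)) = 8*(((R + 15) + 143/R)*(-31 + a)) = 8*(((15 + R) + 143/R)*(-31 + a)) = 8*((15 + R + 143/R)*(-31 + a)) = 8*((-31 + a)*(15 + R + 143/R)) = 8*(-31 + a)*(15 + R + 143/R))
1/J(-151, N) = 1/(8*(-4433 + 143*(409/25) - 151*(-465 - 31*(-151) + 15*(409/25) - 151*409/25))/(-151)) = 1/(8*(-1/151)*(-4433 + 58487/25 - 151*(-465 + 4681 + 1227/5 - 61759/25))) = 1/(8*(-1/151)*(-4433 + 58487/25 - 151*49776/25)) = 1/(8*(-1/151)*(-4433 + 58487/25 - 7516176/25)) = 1/(8*(-1/151)*(-7568514/25)) = 1/(60548112/3775) = 3775/60548112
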